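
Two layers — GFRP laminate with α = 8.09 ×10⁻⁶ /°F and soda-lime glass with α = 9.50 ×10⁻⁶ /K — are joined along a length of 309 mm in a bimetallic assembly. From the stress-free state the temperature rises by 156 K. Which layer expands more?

GFRP laminate

GFRP laminate: α = 8.09×10⁻⁶/°F × 9/5 = 14.6×10⁻⁶/K.
α(GFRP laminate) = 14.6×10⁻⁶/K vs α(soda-lime glass) = 9.50×10⁻⁶/K.
Higher α expands more for the same ΔT: GFRP laminate.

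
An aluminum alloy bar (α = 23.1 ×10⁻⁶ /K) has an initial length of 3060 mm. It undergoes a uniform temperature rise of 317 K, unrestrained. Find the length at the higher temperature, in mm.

3082.4 mm

ΔL = α·L₀·ΔT = 23.1×10⁻⁶ × 3060 mm × 317.0 K = 22.4 mm.
L = L₀ + ΔL = 3060 + 22.4 = 3082.4 mm.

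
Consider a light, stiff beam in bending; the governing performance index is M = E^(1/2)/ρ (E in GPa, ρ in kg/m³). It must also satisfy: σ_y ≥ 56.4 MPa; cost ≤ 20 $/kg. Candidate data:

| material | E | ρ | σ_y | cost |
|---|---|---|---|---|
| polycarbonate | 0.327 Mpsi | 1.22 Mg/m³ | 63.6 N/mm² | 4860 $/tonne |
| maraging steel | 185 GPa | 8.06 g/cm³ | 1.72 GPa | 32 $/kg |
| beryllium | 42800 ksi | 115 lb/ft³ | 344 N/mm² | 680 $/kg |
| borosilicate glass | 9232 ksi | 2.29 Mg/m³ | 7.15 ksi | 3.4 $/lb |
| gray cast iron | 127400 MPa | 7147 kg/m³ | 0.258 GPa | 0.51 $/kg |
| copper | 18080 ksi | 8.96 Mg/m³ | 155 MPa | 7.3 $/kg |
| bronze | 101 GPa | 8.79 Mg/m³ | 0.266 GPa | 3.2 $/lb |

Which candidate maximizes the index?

gray cast iron

Screen on constraints: σ_y ≥ 56.4 MPa; cost ≤ 20 $/kg. Survivors: polycarbonate, gray cast iron, copper, bronze.
Putting every candidate on a common basis:
  polycarbonate: E = 2.255 GPa, ρ = 1220 kg/m³
  gray cast iron: E = 127.4 GPa, ρ = 7147 kg/m³
  copper: E = 124.7 GPa, ρ = 8960 kg/m³
  bronze: E = 101.0 GPa, ρ = 8790 kg/m³
  gray cast iron: M = 1.58×10⁻³
  copper: M = 1.25×10⁻³
  polycarbonate: M = 1.23×10⁻³
  bronze: M = 1.14×10⁻³
Gray cast iron ranks first.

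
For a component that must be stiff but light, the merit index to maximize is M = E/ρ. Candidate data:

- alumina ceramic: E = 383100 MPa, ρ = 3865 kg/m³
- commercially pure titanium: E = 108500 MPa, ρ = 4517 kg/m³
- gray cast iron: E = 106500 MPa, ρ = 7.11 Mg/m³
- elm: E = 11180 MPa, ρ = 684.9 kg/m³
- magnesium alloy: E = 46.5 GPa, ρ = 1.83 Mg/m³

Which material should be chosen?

Normalizing units and computing the index:
  alumina ceramic: E = 383.1 GPa, ρ = 3865 kg/m³
  commercially pure titanium: E = 108.5 GPa, ρ = 4517 kg/m³
  gray cast iron: E = 106.5 GPa, ρ = 7110 kg/m³
  elm: E = 11.18 GPa, ρ = 684.9 kg/m³
  magnesium alloy: E = 46.50 GPa, ρ = 1830 kg/m³
  alumina ceramic: M = 99.1 MN·m/kg
  magnesium alloy: M = 25.4 MN·m/kg
  commercially pure titanium: M = 24.0 MN·m/kg
  elm: M = 16.3 MN·m/kg
  gray cast iron: M = 15.0 MN·m/kg
Alumina ceramic ranks first.

alumina ceramic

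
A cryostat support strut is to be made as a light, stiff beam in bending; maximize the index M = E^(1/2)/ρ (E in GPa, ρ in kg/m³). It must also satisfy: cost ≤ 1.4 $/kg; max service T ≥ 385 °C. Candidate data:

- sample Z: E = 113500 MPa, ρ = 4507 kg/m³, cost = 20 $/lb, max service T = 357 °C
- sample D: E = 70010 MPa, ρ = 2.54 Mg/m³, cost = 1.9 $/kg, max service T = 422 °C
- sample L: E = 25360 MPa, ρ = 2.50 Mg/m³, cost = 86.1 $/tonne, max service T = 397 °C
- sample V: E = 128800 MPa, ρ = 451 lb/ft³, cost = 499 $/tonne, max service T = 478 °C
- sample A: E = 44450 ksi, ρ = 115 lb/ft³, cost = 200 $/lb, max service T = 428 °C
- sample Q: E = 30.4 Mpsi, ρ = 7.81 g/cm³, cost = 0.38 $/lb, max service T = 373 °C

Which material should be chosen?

Screen on constraints: cost ≤ 1.4 $/kg; max service T ≥ 385 °C. Survivors: sample L, sample V.
Convert each candidate to consistent units, then evaluate M:
  sample L: E = 25.36 GPa, ρ = 2500 kg/m³
  sample V: E = 128.8 GPa, ρ = 7224 kg/m³
  sample L: M = 2.01×10⁻³
  sample V: M = 1.57×10⁻³
Highest index: sample L.

sample L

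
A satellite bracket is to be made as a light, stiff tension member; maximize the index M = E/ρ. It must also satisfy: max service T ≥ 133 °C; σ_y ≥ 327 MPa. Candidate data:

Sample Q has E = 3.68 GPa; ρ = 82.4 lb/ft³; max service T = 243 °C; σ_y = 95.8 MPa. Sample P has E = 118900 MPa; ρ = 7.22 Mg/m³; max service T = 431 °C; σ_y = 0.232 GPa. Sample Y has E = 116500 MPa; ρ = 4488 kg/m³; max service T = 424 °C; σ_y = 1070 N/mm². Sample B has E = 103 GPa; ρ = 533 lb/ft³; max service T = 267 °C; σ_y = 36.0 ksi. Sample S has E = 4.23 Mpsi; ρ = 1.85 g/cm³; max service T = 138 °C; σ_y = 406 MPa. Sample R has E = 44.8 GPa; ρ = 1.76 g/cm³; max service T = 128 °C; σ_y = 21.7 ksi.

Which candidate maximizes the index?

Screen on constraints: max service T ≥ 133 °C; σ_y ≥ 327 MPa. Survivors: sample Y, sample S.
Normalizing units and computing the index:
  sample Y: E = 116.5 GPa, ρ = 4488 kg/m³
  sample S: E = 29.16 GPa, ρ = 1850 kg/m³
  sample Y: M = 26.0 MN·m/kg
  sample S: M = 15.8 MN·m/kg
Sample Y has the largest M.

sample Y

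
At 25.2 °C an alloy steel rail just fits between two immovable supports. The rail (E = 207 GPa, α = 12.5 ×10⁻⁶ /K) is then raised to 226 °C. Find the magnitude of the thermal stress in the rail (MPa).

ΔT = 200.8 K. Constrained thermal stress σ = E·α·ΔT = 207.0×10³ MPa × 12.5×10⁻⁶ × 200.8 = 520 MPa (compressive).

520 MPa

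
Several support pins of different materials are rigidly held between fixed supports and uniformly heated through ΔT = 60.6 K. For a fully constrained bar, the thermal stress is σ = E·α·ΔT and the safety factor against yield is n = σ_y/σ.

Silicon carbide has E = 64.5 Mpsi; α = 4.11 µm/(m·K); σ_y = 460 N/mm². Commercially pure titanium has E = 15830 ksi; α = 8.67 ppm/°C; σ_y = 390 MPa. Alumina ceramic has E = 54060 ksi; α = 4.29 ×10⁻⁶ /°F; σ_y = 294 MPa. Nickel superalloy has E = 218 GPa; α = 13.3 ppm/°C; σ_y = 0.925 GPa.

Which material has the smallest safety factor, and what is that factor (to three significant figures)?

With everything in SI (GPa, ×10⁻⁶/K, MPa):
  silicon carbide: E = 444.7, α = 4.11, σ_y = 460.0 → σ = 111 MPa, n = 4.15
  commercially pure titanium: E = 109.1, α = 8.67, σ_y = 390.0 → σ = 57.3 MPa, n = 6.80
  alumina ceramic: E = 372.7, α = 7.72, σ_y = 294.0 → σ = 174 MPa, n = 1.69
  nickel superalloy: E = 218.0, α = 13.3, σ_y = 925.0 → σ = 176 MPa, n = 5.26
The minimum is alumina ceramic at n = 1.69.

alumina ceramic, n = 1.69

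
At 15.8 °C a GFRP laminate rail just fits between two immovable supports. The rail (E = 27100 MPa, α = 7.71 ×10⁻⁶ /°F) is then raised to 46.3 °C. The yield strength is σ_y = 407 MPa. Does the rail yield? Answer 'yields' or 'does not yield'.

E = 27100 MPa = 27.10 GPa.
α = 7.71×10⁻⁶/°F × 9/5 = 13.9×10⁻⁶/K.
ΔT = 30.50 K. Constrained thermal stress σ = E·α·ΔT = 27.10×10³ MPa × 13.9×10⁻⁶ × 30.50 = 11.5 MPa (compressive).
Compare to σ_y = 407 MPa: σ < σ_y, so it does not yield.

does not yield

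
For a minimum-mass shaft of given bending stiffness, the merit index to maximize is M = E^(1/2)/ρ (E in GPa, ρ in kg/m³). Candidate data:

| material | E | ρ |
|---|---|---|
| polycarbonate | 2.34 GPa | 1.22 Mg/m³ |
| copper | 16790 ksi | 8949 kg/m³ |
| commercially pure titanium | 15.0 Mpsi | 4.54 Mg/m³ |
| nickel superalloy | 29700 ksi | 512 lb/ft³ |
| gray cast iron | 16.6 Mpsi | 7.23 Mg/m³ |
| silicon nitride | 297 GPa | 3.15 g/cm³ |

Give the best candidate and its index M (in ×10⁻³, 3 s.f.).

In SI units:
  polycarbonate: E = 2.340 GPa, ρ = 1220 kg/m³
  copper: E = 115.8 GPa, ρ = 8949 kg/m³
  commercially pure titanium: E = 103.4 GPa, ρ = 4540 kg/m³
  nickel superalloy: E = 204.8 GPa, ρ = 8201 kg/m³
  gray cast iron: E = 114.5 GPa, ρ = 7230 kg/m³
  silicon nitride: E = 297.0 GPa, ρ = 3150 kg/m³
  silicon nitride: M = 5.47×10⁻³
  commercially pure titanium: M = 2.24×10⁻³
  nickel superalloy: M = 1.74×10⁻³
  gray cast iron: M = 1.48×10⁻³
  polycarbonate: M = 1.25×10⁻³
  copper: M = 1.20×10⁻³
Silicon nitride has the largest M.

silicon nitride, M = 5.47×10⁻³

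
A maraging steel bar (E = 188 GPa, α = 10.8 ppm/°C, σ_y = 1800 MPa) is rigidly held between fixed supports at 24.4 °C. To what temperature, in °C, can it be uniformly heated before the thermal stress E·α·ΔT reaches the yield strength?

911 °C

E·α·ΔT = 1800 MPa ⇒ ΔT = 1800 / (188.0×10³ × 10.8×10⁻⁶) = 886.5 K.
T = 24.4 + 886.5 = 910.9 °C.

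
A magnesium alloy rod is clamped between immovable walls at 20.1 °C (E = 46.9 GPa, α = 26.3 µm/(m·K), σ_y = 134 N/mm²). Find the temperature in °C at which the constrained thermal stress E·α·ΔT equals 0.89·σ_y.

σ_y = 134 N/mm² = 134.0 MPa.
E·α·ΔT = 119.3 MPa ⇒ ΔT = 119.3 / (46.90×10³ × 26.3×10⁻⁶) = 96.69 K.
T = 20.1 + 96.69 = 116.8 °C.

117 °C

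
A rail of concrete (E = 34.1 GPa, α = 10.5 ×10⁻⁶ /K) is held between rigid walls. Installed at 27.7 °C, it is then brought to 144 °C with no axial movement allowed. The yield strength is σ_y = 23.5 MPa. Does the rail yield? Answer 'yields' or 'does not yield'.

yields

ΔT = 116.3 K. Constrained thermal stress σ = E·α·ΔT = 34.10×10³ MPa × 10.5×10⁻⁶ × 116.3 = 41.6 MPa (compressive).
Compare to σ_y = 23.5 MPa: σ ≥ σ_y, so it yields.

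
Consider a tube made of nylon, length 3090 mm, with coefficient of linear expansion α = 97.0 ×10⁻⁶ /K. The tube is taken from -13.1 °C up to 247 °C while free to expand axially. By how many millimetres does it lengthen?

78.0 mm

ΔT = 247 − (-13.1) = 260.1 K.
ΔL = α·L₀·ΔT = 97.0×10⁻⁶ × 3090 mm × 260.1 K = 78.0 mm.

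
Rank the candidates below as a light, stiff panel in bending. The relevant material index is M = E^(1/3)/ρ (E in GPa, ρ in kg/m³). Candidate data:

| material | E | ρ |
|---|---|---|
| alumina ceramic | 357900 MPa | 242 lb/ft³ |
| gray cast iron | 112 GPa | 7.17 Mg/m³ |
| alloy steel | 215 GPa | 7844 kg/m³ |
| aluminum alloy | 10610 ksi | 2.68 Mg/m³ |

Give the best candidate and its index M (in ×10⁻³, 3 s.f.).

Normalizing units and computing the index:
  alumina ceramic: E = 357.9 GPa, ρ = 3876 kg/m³
  gray cast iron: E = 112.0 GPa, ρ = 7170 kg/m³
  alloy steel: E = 215.0 GPa, ρ = 7844 kg/m³
  aluminum alloy: E = 73.15 GPa, ρ = 2680 kg/m³
  alumina ceramic: M = 1.83×10⁻³
  aluminum alloy: M = 1.56×10⁻³
  alloy steel: M = 0.764×10⁻³
  gray cast iron: M = 0.672×10⁻³
Alumina ceramic ranks first.

alumina ceramic, M = 1.83×10⁻³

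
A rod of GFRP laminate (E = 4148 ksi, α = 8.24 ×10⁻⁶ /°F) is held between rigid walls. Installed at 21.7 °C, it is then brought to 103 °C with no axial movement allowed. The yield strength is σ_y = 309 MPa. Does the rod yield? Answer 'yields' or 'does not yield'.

does not yield

E = 4148 ksi = 28.60 GPa.
α = 8.24×10⁻⁶/°F × 9/5 = 14.8×10⁻⁶/K.
ΔT = 81.30 K. Constrained thermal stress σ = E·α·ΔT = 28.60×10³ MPa × 14.8×10⁻⁶ × 81.30 = 34.5 MPa (compressive).
Compare to σ_y = 309 MPa: σ < σ_y, so it does not yield.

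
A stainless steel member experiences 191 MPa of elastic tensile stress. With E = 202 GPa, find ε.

ε = σ/E = 191 / 202000 = 9.46×10⁻⁴.

9.46×10⁻⁴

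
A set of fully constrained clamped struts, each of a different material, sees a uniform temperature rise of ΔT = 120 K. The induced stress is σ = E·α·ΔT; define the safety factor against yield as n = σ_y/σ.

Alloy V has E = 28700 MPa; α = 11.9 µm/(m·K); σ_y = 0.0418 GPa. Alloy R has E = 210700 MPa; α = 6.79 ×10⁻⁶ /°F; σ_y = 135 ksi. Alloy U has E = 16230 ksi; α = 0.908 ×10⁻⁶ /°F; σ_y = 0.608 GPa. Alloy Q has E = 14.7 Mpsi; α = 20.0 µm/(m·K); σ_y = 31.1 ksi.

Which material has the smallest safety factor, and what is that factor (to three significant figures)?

alloy Q, n = 0.882

Per material, after unit conversion:
  alloy V: E = 28.70, α = 11.9, σ_y = 41.80 → σ = 41.0 MPa, n = 1.02
  alloy R: E = 210.7, α = 12.2, σ_y = 930.8 → σ = 309 MPa, n = 3.01
  alloy U: E = 111.9, α = 1.63, σ_y = 608.0 → σ = 21.9 MPa, n = 27.7
  alloy Q: E = 101.4, α = 20.0, σ_y = 214.4 → σ = 243 MPa, n = 0.882
Smallest n: alloy Q with n = 0.882.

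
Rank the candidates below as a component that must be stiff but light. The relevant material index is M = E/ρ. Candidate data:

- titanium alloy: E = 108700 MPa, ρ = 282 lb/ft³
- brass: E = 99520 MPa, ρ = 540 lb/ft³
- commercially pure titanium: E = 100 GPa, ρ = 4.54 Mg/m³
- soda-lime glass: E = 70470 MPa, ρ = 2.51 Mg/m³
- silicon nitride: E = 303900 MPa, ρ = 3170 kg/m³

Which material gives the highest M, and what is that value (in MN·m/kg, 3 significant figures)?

silicon nitride, M = 95.9 MN·m/kg

Putting every candidate on a common basis:
  titanium alloy: E = 108.7 GPa, ρ = 4517 kg/m³
  brass: E = 99.52 GPa, ρ = 8650 kg/m³
  commercially pure titanium: E = 100.0 GPa, ρ = 4540 kg/m³
  soda-lime glass: E = 70.47 GPa, ρ = 2510 kg/m³
  silicon nitride: E = 303.9 GPa, ρ = 3170 kg/m³
  silicon nitride: M = 95.9 MN·m/kg
  soda-lime glass: M = 28.1 MN·m/kg
  titanium alloy: M = 24.1 MN·m/kg
  commercially pure titanium: M = 22.0 MN·m/kg
  brass: M = 11.5 MN·m/kg
Silicon nitride ranks first.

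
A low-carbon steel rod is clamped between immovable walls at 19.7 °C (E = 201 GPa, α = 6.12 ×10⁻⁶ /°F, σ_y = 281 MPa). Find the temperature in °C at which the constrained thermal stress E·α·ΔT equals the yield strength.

α = 6.12×10⁻⁶/°F × 9/5 = 11.0×10⁻⁶/K.
E·α·ΔT = 281.0 MPa ⇒ ΔT = 281.0 / (201.0×10³ × 11.0×10⁻⁶) = 126.9 K.
T = 19.7 + 126.9 = 146.6 °C.

147 °C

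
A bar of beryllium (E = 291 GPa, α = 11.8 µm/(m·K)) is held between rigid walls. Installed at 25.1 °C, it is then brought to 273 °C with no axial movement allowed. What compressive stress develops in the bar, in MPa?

851 MPa

ΔT = 247.9 K. Constrained thermal stress σ = E·α·ΔT = 291.0×10³ MPa × 11.8×10⁻⁶ × 247.9 = 851 MPa (compressive).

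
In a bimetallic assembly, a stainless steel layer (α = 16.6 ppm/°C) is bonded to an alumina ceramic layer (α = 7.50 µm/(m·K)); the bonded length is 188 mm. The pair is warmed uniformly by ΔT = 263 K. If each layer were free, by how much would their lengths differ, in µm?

450 µm

Δα = |16.6 − 7.50|×10⁻⁶/K = 9.10×10⁻⁶/K.
ΔL_mismatch = Δα·L·ΔT = 9.10×10⁻⁶ × 188.0 mm × 263.0 K = 450 µm.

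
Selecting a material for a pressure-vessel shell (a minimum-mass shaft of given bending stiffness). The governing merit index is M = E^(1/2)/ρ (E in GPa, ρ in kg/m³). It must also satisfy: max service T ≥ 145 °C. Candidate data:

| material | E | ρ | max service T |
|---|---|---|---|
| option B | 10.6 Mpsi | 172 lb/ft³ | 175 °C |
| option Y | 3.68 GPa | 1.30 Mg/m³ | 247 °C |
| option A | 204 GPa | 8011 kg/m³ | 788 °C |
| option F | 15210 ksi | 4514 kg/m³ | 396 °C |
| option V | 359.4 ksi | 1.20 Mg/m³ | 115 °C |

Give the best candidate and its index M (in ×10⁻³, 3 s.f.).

Screen on constraints: max service T ≥ 145 °C. Survivors: option B, option Y, option A, option F.
Normalizing units and computing the index:
  option B: E = 73.08 GPa, ρ = 2755 kg/m³
  option Y: E = 3.680 GPa, ρ = 1300 kg/m³
  option A: E = 204.0 GPa, ρ = 8011 kg/m³
  option F: E = 104.9 GPa, ρ = 4514 kg/m³
  option B: M = 3.10×10⁻³
  option F: M = 2.27×10⁻³
  option A: M = 1.78×10⁻³
  option Y: M = 1.48×10⁻³
Option B ranks first.

option B, M = 3.10×10⁻³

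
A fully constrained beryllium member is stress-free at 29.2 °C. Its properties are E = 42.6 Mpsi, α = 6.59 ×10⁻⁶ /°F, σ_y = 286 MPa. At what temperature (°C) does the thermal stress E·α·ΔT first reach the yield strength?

E = 42.6 Mpsi = 293.7 GPa.
α = 6.59×10⁻⁶/°F × 9/5 = 11.9×10⁻⁶/K.
E·α·ΔT = 286.0 MPa ⇒ ΔT = 286.0 / (293.7×10³ × 11.9×10⁻⁶) = 82.09 K.
T = 29.2 + 82.09 = 111.3 °C.

111 °C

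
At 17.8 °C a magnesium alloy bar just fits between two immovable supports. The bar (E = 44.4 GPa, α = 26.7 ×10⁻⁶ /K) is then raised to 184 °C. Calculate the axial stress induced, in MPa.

ΔT = 166.2 K. Constrained thermal stress σ = E·α·ΔT = 44.40×10³ MPa × 26.7×10⁻⁶ × 166.2 = 197 MPa (compressive).

197 MPa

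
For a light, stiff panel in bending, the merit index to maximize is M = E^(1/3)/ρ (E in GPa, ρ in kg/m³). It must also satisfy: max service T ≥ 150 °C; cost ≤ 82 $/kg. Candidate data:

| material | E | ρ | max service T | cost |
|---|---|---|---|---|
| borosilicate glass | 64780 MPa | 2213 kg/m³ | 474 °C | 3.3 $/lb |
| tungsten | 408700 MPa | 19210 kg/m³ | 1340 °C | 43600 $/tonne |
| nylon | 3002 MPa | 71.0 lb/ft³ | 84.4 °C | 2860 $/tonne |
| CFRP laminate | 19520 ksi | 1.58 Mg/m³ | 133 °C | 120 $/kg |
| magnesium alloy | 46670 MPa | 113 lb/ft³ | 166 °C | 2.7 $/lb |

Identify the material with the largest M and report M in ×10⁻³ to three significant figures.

magnesium alloy, M = 1.99×10⁻³

Screen on constraints: max service T ≥ 150 °C; cost ≤ 82 $/kg. Survivors: borosilicate glass, tungsten, magnesium alloy.
After converting to SI:
  borosilicate glass: E = 64.78 GPa, ρ = 2213 kg/m³
  tungsten: E = 408.7 GPa, ρ = 19210 kg/m³
  magnesium alloy: E = 46.67 GPa, ρ = 1810 kg/m³
  magnesium alloy: M = 1.99×10⁻³
  borosilicate glass: M = 1.81×10⁻³
  tungsten: M = 0.386×10⁻³
Magnesium alloy ranks first.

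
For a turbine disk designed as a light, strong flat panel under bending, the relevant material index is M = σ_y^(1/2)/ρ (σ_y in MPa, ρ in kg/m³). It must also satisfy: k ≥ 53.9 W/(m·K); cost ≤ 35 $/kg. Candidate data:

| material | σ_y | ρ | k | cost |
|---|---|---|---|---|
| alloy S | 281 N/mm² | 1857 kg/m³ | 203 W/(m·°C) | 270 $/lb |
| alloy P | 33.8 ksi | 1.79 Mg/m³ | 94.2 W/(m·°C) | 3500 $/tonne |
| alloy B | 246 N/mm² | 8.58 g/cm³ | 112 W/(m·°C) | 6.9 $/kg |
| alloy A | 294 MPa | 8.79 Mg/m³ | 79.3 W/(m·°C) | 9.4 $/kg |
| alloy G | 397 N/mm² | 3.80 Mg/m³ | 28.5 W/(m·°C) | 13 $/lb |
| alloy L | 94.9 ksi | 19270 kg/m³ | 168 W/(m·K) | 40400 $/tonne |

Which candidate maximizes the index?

alloy P

Screen on constraints: k ≥ 53.9 W/(m·K); cost ≤ 35 $/kg. Survivors: alloy P, alloy B, alloy A.
After converting to SI:
  alloy P: σ_y = 233.0 MPa, ρ = 1790 kg/m³
  alloy B: σ_y = 246.0 MPa, ρ = 8580 kg/m³
  alloy A: σ_y = 294.0 MPa, ρ = 8790 kg/m³
  alloy P: M = 8.53×10⁻³
  alloy A: M = 1.95×10⁻³
  alloy B: M = 1.83×10⁻³
The maximum is for alloy P.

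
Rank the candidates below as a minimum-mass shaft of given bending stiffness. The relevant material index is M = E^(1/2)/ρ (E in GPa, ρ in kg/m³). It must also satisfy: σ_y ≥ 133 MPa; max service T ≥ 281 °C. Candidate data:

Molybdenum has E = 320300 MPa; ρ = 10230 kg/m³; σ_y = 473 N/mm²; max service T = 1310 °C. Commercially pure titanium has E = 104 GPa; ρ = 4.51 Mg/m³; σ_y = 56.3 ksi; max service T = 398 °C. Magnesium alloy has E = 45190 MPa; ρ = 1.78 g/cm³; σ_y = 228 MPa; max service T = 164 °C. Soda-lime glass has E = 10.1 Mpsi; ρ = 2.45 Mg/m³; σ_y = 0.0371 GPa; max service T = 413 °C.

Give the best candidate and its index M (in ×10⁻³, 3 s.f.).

Screen on constraints: σ_y ≥ 133 MPa; max service T ≥ 281 °C. Survivors: molybdenum, commercially pure titanium.
Normalizing units and computing the index:
  molybdenum: E = 320.3 GPa, ρ = 10230 kg/m³
  commercially pure titanium: E = 104.0 GPa, ρ = 4510 kg/m³
  commercially pure titanium: M = 2.26×10⁻³
  molybdenum: M = 1.75×10⁻³
The maximum is for commercially pure titanium.

commercially pure titanium, M = 2.26×10⁻³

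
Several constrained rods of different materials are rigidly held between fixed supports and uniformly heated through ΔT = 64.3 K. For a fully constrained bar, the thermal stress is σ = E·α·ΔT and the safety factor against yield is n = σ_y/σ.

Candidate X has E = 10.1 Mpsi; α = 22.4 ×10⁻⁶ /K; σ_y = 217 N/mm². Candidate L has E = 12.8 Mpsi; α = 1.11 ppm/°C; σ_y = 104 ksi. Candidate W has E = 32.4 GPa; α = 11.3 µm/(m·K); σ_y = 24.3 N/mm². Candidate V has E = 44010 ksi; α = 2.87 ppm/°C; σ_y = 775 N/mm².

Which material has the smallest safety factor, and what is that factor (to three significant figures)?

In consistent units (E in GPa, α in ×10⁻⁶/K, σ_y in MPa):
  candidate X: E = 69.64, α = 22.4, σ_y = 217.0 → σ = 100 MPa, n = 2.16
  candidate L: E = 88.25, α = 1.11, σ_y = 717.1 → σ = 6.30 MPa, n = 114
  candidate W: E = 32.40, α = 11.3, σ_y = 24.30 → σ = 23.5 MPa, n = 1.03
  candidate V: E = 303.4, α = 2.87, σ_y = 775.0 → σ = 56.0 MPa, n = 13.8
The minimum is candidate W at n = 1.03.

candidate W, n = 1.03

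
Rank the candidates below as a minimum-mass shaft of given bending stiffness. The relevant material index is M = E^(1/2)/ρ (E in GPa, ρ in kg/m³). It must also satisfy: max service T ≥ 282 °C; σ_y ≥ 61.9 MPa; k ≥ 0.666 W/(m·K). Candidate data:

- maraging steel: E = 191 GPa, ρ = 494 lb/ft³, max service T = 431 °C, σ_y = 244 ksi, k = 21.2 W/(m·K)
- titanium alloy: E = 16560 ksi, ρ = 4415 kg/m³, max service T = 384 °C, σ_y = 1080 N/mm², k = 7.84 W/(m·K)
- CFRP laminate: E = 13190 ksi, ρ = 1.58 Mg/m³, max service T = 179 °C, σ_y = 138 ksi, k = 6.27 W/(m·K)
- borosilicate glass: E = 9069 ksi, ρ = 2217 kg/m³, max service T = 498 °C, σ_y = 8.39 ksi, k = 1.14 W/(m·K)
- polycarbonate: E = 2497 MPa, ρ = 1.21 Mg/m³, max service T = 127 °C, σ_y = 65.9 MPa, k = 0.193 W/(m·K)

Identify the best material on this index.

titanium alloy

Screen on constraints: max service T ≥ 282 °C; σ_y ≥ 61.9 MPa; k ≥ 0.666 W/(m·K). Survivors: maraging steel, titanium alloy.
In SI units:
  maraging steel: E = 191.0 GPa, ρ = 7913 kg/m³
  titanium alloy: E = 114.2 GPa, ρ = 4415 kg/m³
  titanium alloy: M = 2.42×10⁻³
  maraging steel: M = 1.75×10⁻³
Titanium alloy ranks first.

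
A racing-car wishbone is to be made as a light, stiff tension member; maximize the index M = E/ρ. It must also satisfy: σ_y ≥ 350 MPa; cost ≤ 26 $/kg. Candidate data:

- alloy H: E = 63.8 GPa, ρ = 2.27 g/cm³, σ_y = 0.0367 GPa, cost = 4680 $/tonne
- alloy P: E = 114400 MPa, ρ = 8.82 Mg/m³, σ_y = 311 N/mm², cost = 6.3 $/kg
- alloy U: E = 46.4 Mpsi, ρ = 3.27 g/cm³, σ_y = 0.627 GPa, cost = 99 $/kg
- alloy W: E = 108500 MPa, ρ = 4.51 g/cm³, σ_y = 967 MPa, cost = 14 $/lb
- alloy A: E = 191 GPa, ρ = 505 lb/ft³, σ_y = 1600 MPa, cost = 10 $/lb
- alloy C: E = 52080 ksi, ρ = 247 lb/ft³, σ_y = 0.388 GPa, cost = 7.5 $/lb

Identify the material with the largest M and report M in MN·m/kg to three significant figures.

alloy C, M = 90.8 MN·m/kg

Screen on constraints: σ_y ≥ 350 MPa; cost ≤ 26 $/kg. Survivors: alloy A, alloy C.
In SI units:
  alloy A: E = 191.0 GPa, ρ = 8089 kg/m³
  alloy C: E = 359.1 GPa, ρ = 3957 kg/m³
  alloy C: M = 90.8 MN·m/kg
  alloy A: M = 23.6 MN·m/kg
Alloy C ranks first.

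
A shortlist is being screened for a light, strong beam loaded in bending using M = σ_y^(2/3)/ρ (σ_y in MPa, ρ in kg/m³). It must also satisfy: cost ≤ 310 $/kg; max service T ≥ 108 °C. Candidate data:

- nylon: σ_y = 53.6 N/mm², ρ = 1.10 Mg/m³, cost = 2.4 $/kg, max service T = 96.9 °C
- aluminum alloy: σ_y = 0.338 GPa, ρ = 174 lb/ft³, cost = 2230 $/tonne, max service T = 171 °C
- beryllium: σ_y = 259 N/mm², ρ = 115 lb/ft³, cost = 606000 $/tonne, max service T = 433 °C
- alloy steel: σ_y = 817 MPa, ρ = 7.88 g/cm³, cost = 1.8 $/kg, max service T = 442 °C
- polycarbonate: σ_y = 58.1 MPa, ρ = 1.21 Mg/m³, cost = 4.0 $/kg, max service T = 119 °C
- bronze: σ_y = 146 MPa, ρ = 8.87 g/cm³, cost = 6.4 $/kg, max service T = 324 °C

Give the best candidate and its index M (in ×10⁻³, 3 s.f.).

Screen on constraints: cost ≤ 310 $/kg; max service T ≥ 108 °C. Survivors: aluminum alloy, alloy steel, polycarbonate, bronze.
Putting every candidate on a common basis:
  aluminum alloy: σ_y = 338.0 MPa, ρ = 2787 kg/m³
  alloy steel: σ_y = 817.0 MPa, ρ = 7880 kg/m³
  polycarbonate: σ_y = 58.10 MPa, ρ = 1210 kg/m³
  bronze: σ_y = 146.0 MPa, ρ = 8870 kg/m³
  aluminum alloy: M = 17.4×10⁻³
  polycarbonate: M = 12.4×10⁻³
  alloy steel: M = 11.1×10⁻³
  bronze: M = 3.13×10⁻³
Aluminum alloy has the largest M.

aluminum alloy, M = 17.4×10⁻³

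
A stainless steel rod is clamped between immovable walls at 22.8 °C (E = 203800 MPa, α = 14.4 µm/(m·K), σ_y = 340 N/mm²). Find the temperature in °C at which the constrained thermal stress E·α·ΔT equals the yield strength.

E = 203800 MPa = 203.8 GPa.
σ_y = 340 N/mm² = 340.0 MPa.
E·α·ΔT = 340.0 MPa ⇒ ΔT = 340.0 / (203.8×10³ × 14.4×10⁻⁶) = 115.9 K.
T = 22.8 + 115.9 = 138.7 °C.

139 °C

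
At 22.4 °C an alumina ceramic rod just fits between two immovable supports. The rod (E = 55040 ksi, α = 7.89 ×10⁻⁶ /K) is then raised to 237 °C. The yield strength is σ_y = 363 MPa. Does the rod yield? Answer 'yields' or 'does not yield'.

E = 55040 ksi = 379.5 GPa.
ΔT = 214.6 K. Constrained thermal stress σ = E·α·ΔT = 379.5×10³ MPa × 7.89×10⁻⁶ × 214.6 = 643 MPa (compressive).
Compare to σ_y = 363 MPa: σ ≥ σ_y, so it yields.

yields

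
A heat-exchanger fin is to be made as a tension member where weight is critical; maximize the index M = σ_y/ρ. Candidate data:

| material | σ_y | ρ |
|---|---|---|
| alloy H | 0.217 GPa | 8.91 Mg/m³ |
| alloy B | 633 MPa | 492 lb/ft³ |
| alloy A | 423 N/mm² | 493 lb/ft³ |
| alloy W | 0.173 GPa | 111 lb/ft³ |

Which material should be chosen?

Normalizing units and computing the index:
  alloy H: σ_y = 217.0 MPa, ρ = 8910 kg/m³
  alloy B: σ_y = 633.0 MPa, ρ = 7881 kg/m³
  alloy A: σ_y = 423.0 MPa, ρ = 7897 kg/m³
  alloy W: σ_y = 173.0 MPa, ρ = 1778 kg/m³
  alloy W: M = 97.3 kN·m/kg
  alloy B: M = 80.3 kN·m/kg
  alloy A: M = 53.6 kN·m/kg
  alloy H: M = 24.4 kN·m/kg
Alloy W ranks first.

alloy W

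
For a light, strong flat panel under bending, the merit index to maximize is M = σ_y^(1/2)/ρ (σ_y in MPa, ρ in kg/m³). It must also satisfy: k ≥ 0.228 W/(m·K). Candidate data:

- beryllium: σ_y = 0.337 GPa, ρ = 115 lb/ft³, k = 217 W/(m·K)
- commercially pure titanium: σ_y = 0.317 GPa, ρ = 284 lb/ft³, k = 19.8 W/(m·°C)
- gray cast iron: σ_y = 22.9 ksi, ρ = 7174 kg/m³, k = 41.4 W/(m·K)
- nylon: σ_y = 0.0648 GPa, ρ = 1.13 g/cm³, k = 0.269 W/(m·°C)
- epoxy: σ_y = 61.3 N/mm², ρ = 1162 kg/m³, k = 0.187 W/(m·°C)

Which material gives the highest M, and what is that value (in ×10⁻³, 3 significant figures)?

Screen on constraints: k ≥ 0.228 W/(m·K). Survivors: beryllium, commercially pure titanium, gray cast iron, nylon.
In SI units:
  beryllium: σ_y = 337.0 MPa, ρ = 1842 kg/m³
  commercially pure titanium: σ_y = 317.0 MPa, ρ = 4549 kg/m³
  gray cast iron: σ_y = 157.9 MPa, ρ = 7174 kg/m³
  nylon: σ_y = 64.80 MPa, ρ = 1130 kg/m³
  beryllium: M = 9.97×10⁻³
  nylon: M = 7.12×10⁻³
  commercially pure titanium: M = 3.91×10⁻³
  gray cast iron: M = 1.75×10⁻³
Beryllium ranks first.

beryllium, M = 9.97×10⁻³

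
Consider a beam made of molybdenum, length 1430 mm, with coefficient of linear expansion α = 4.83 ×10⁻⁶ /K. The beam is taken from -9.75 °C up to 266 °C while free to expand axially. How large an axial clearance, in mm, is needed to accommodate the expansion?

ΔT = 266 − (-9.75) = 275.8 K.
ΔL = α·L₀·ΔT = 4.83×10⁻⁶ × 1430 mm × 275.8 K = 1.90 mm.

1.90 mm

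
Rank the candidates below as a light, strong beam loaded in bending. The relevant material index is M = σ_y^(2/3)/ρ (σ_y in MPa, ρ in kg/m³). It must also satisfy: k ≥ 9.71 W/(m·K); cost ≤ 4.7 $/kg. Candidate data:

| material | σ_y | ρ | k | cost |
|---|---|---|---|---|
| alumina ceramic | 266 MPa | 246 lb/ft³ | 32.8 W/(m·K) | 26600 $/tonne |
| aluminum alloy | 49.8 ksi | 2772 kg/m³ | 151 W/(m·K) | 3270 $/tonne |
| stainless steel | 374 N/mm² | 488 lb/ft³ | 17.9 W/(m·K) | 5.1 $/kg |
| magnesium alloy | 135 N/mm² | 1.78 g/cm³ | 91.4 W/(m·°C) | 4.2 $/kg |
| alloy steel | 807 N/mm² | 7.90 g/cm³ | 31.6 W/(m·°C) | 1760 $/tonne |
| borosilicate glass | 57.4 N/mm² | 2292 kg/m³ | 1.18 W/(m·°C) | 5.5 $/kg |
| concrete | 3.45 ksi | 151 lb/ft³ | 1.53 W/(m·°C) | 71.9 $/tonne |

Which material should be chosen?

aluminum alloy

Screen on constraints: k ≥ 9.71 W/(m·K); cost ≤ 4.7 $/kg. Survivors: aluminum alloy, magnesium alloy, alloy steel.
Convert each candidate to consistent units, then evaluate M:
  aluminum alloy: σ_y = 343.4 MPa, ρ = 2772 kg/m³
  magnesium alloy: σ_y = 135.0 MPa, ρ = 1780 kg/m³
  alloy steel: σ_y = 807.0 MPa, ρ = 7900 kg/m³
  aluminum alloy: M = 17.7×10⁻³
  magnesium alloy: M = 14.8×10⁻³
  alloy steel: M = 11.0×10⁻³
Aluminum alloy ranks first.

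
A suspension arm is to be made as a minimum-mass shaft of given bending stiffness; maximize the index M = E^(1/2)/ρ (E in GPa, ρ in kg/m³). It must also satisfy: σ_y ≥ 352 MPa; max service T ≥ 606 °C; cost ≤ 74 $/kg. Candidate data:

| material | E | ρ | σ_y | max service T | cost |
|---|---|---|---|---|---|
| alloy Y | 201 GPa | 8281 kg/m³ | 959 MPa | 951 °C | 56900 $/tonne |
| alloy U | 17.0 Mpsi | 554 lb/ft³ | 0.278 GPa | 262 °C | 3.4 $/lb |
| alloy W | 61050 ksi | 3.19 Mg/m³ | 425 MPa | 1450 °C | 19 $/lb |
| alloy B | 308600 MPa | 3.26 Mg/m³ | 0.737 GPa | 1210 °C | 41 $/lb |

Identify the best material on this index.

alloy W

Screen on constraints: σ_y ≥ 352 MPa; max service T ≥ 606 °C; cost ≤ 74 $/kg. Survivors: alloy Y, alloy W.
Normalizing units and computing the index:
  alloy Y: E = 201.0 GPa, ρ = 8281 kg/m³
  alloy W: E = 420.9 GPa, ρ = 3190 kg/m³
  alloy W: M = 6.43×10⁻³
  alloy Y: M = 1.71×10⁻³
Alloy W has the largest M.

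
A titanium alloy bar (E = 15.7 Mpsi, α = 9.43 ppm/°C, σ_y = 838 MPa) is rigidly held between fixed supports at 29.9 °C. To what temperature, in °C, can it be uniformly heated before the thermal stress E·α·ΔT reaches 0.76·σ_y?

654 °C

E = 15.7 Mpsi = 108.2 GPa.
E·α·ΔT = 636.9 MPa ⇒ ΔT = 636.9 / (108.2×10³ × 9.43×10⁻⁶) = 623.9 K.
T = 29.9 + 623.9 = 653.8 °C.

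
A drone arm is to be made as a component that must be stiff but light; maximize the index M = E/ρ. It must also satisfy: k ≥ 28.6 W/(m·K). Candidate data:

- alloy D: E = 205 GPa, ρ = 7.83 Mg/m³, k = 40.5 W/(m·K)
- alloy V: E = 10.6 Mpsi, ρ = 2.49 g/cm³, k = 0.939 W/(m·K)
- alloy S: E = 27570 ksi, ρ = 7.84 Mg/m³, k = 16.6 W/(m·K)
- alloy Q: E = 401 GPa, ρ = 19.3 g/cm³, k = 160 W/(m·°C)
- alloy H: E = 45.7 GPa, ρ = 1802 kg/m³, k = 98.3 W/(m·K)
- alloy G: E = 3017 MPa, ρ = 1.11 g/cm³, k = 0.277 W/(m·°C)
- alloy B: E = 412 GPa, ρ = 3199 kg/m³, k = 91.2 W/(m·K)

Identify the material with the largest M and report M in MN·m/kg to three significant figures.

alloy B, M = 129 MN·m/kg

Screen on constraints: k ≥ 28.6 W/(m·K). Survivors: alloy D, alloy Q, alloy H, alloy B.
Normalizing units and computing the index:
  alloy D: E = 205.0 GPa, ρ = 7830 kg/m³
  alloy Q: E = 401.0 GPa, ρ = 19300 kg/m³
  alloy H: E = 45.70 GPa, ρ = 1802 kg/m³
  alloy B: E = 412.0 GPa, ρ = 3199 kg/m³
  alloy B: M = 129 MN·m/kg
  alloy D: M = 26.2 MN·m/kg
  alloy H: M = 25.4 MN·m/kg
  alloy Q: M = 20.8 MN·m/kg
The maximum is for alloy B.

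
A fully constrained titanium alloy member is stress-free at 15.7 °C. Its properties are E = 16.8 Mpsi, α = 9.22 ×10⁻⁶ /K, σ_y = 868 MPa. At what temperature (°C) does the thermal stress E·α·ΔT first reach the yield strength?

E = 16.8 Mpsi = 115.8 GPa.
E·α·ΔT = 868.0 MPa ⇒ ΔT = 868.0 / (115.8×10³ × 9.22×10⁻⁶) = 812.8 K.
T = 15.7 + 812.8 = 828.5 °C.

828 °C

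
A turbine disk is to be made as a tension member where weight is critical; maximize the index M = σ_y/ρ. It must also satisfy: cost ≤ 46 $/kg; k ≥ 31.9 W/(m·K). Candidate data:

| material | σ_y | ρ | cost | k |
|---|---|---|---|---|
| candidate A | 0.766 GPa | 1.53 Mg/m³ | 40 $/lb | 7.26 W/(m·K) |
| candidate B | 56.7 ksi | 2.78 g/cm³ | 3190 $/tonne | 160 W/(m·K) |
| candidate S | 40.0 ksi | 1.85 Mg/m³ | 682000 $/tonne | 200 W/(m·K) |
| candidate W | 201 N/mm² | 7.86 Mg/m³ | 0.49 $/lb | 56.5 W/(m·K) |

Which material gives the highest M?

Screen on constraints: cost ≤ 46 $/kg; k ≥ 31.9 W/(m·K). Survivors: candidate B, candidate W.
Putting every candidate on a common basis:
  candidate B: σ_y = 390.9 MPa, ρ = 2780 kg/m³
  candidate W: σ_y = 201.0 MPa, ρ = 7860 kg/m³
  candidate B: M = 141 kN·m/kg
  candidate W: M = 25.6 kN·m/kg
The maximum is for candidate B.

candidate B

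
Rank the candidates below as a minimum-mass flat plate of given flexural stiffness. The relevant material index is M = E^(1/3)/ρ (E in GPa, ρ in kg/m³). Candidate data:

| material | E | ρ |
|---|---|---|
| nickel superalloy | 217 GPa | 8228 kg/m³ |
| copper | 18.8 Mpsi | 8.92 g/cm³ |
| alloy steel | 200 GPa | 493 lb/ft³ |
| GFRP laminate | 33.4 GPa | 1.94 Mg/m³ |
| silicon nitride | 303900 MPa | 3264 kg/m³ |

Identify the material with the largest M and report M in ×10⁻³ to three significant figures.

silicon nitride, M = 2.06×10⁻³

Putting every candidate on a common basis:
  nickel superalloy: E = 217.0 GPa, ρ = 8228 kg/m³
  copper: E = 129.6 GPa, ρ = 8920 kg/m³
  alloy steel: E = 200.0 GPa, ρ = 7897 kg/m³
  GFRP laminate: E = 33.40 GPa, ρ = 1940 kg/m³
  silicon nitride: E = 303.9 GPa, ρ = 3264 kg/m³
  silicon nitride: M = 2.06×10⁻³
  GFRP laminate: M = 1.66×10⁻³
  alloy steel: M = 0.741×10⁻³
  nickel superalloy: M = 0.730×10⁻³
  copper: M = 0.567×10⁻³
Highest index: silicon nitride.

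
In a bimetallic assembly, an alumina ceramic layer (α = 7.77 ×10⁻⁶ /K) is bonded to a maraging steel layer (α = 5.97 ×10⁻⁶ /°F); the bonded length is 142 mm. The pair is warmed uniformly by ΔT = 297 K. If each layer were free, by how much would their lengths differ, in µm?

maraging steel: α = 5.97×10⁻⁶/°F × 9/5 = 10.7×10⁻⁶/K.
Δα = |7.77 − 10.7|×10⁻⁶/K = 2.98×10⁻⁶/K.
ΔL_mismatch = Δα·L·ΔT = 2.98×10⁻⁶ × 142.0 mm × 297.0 K = 126 µm.

126 µm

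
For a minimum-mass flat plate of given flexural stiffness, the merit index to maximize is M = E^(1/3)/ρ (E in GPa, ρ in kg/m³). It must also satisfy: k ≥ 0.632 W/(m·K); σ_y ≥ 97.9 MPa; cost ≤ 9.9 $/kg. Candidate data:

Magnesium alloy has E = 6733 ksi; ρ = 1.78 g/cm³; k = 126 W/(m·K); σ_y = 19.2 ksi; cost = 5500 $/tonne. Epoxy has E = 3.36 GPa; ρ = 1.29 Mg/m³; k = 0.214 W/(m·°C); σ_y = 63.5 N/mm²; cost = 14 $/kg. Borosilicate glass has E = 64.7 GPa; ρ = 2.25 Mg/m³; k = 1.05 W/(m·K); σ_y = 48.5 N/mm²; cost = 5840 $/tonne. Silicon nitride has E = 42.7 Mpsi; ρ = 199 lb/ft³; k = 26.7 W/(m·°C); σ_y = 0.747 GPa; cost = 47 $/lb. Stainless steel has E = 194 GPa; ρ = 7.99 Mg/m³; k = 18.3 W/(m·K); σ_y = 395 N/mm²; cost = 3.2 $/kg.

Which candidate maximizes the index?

magnesium alloy

Screen on constraints: k ≥ 0.632 W/(m·K); σ_y ≥ 97.9 MPa; cost ≤ 9.9 $/kg. Survivors: magnesium alloy, stainless steel.
Convert each candidate to consistent units, then evaluate M:
  magnesium alloy: E = 46.42 GPa, ρ = 1780 kg/m³
  stainless steel: E = 194.0 GPa, ρ = 7990 kg/m³
  magnesium alloy: M = 2.02×10⁻³
  stainless steel: M = 0.725×10⁻³
The maximum is for magnesium alloy.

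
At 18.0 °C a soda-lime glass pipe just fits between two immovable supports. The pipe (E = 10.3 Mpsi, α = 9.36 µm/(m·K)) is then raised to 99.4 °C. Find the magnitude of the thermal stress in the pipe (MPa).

E = 10.3 Mpsi = 71.02 GPa.
ΔT = 81.40 K. Constrained thermal stress σ = E·α·ΔT = 71.02×10³ MPa × 9.36×10⁻⁶ × 81.40 = 54.1 MPa (compressive).

54.1 MPa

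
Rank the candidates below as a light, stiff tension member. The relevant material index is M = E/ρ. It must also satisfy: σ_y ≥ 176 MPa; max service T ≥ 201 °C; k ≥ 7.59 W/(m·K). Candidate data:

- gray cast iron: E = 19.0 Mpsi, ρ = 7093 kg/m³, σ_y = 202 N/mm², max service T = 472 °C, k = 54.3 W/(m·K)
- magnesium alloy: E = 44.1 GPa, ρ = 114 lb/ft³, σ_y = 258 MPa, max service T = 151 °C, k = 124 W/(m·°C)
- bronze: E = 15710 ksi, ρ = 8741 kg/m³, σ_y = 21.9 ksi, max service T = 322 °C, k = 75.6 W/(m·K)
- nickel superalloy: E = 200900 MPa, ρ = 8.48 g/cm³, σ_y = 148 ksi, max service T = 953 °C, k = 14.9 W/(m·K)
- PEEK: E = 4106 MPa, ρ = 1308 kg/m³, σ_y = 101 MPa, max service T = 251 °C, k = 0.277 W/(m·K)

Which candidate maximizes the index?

Screen on constraints: σ_y ≥ 176 MPa; max service T ≥ 201 °C; k ≥ 7.59 W/(m·K). Survivors: gray cast iron, nickel superalloy.
In SI units:
  gray cast iron: E = 131.0 GPa, ρ = 7093 kg/m³
  nickel superalloy: E = 200.9 GPa, ρ = 8480 kg/m³
  nickel superalloy: M = 23.7 MN·m/kg
  gray cast iron: M = 18.5 MN·m/kg
The maximum is for nickel superalloy.

nickel superalloy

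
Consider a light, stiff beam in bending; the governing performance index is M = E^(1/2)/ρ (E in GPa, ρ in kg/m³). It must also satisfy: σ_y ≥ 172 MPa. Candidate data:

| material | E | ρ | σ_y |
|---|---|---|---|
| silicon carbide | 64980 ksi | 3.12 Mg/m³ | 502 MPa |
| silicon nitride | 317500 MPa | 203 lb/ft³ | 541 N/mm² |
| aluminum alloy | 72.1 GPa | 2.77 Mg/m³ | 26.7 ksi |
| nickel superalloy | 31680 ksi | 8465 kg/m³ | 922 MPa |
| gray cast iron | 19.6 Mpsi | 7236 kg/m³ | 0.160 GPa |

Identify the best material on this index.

silicon carbide

Screen on constraints: σ_y ≥ 172 MPa. Survivors: silicon carbide, silicon nitride, aluminum alloy, nickel superalloy.
Normalizing units and computing the index:
  silicon carbide: E = 448.0 GPa, ρ = 3120 kg/m³
  silicon nitride: E = 317.5 GPa, ρ = 3252 kg/m³
  aluminum alloy: E = 72.10 GPa, ρ = 2770 kg/m³
  nickel superalloy: E = 218.4 GPa, ρ = 8465 kg/m³
  silicon carbide: M = 6.78×10⁻³
  silicon nitride: M = 5.48×10⁻³
  aluminum alloy: M = 3.07×10⁻³
  nickel superalloy: M = 1.75×10⁻³
Highest index: silicon carbide.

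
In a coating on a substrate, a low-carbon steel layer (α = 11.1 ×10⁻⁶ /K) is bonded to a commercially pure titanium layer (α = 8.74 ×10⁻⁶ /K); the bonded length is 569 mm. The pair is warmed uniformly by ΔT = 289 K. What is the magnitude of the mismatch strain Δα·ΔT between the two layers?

6.82×10⁻⁴

Δα = |11.1 − 8.74|×10⁻⁶/K = 2.36×10⁻⁶/K.
Mismatch strain = Δα·ΔT = 2.36×10⁻⁶ × 289.0 = 6.82×10⁻⁴.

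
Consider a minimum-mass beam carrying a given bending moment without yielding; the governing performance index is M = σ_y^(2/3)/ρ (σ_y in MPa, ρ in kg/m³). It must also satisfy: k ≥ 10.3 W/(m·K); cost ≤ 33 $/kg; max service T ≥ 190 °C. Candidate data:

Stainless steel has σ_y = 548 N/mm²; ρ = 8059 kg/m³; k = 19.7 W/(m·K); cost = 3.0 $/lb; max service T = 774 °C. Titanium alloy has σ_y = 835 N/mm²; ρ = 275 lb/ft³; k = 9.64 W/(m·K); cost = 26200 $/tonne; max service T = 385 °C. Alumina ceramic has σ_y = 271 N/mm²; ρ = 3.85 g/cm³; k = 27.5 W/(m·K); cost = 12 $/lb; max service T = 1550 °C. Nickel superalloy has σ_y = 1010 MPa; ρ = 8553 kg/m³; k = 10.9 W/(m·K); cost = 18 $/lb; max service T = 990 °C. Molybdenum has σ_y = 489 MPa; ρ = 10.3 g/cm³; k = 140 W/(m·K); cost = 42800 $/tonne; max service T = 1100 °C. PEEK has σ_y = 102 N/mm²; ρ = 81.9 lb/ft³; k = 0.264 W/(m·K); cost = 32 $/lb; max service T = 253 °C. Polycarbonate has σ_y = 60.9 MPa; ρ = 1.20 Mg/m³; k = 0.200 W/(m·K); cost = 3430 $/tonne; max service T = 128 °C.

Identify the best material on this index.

alumina ceramic

Screen on constraints: k ≥ 10.3 W/(m·K); cost ≤ 33 $/kg; max service T ≥ 190 °C. Survivors: stainless steel, alumina ceramic.
Normalizing units and computing the index:
  stainless steel: σ_y = 548.0 MPa, ρ = 8059 kg/m³
  alumina ceramic: σ_y = 271.0 MPa, ρ = 3850 kg/m³
  alumina ceramic: M = 10.9×10⁻³
  stainless steel: M = 8.31×10⁻³
Highest index: alumina ceramic.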